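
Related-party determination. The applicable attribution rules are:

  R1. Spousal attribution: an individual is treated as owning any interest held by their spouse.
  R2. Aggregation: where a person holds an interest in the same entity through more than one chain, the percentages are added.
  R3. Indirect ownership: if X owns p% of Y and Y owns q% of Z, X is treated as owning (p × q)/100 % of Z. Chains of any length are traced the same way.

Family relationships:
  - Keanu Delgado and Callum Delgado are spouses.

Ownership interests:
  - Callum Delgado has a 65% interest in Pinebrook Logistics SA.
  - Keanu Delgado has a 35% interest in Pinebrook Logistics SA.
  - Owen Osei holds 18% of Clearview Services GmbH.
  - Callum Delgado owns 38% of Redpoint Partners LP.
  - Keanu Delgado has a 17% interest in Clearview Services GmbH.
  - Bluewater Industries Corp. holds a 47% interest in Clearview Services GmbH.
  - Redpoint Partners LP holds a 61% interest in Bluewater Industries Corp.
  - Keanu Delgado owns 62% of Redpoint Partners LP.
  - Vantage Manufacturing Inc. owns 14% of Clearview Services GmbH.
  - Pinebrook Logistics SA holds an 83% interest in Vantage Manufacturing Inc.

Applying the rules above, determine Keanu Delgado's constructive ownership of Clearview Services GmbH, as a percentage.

By spousal attribution (R1), Keanu Delgado is treated as also owning Callum Delgado's interest in Pinebrook Logistics SA, giving 35% + 65% = 100%.
By spousal attribution (R1), Keanu Delgado is treated as also owning Callum Delgado's interest in Redpoint Partners LP, giving 62% + 38% = 100%.
Chain via Pinebrook Logistics SA → Vantage Manufacturing Inc. (R3): 100% × 83% × 14% = 11.62% of Clearview Services GmbH.
Chain via Redpoint Partners LP → Bluewater Industries Corp. (R3): 100% × 61% × 47% = 28.67% of Clearview Services GmbH.
Direct interest in Clearview Services GmbH: 17%.
Aggregating (R2): 11.62% + 28.67% + 17% = 57.29%.

57.29%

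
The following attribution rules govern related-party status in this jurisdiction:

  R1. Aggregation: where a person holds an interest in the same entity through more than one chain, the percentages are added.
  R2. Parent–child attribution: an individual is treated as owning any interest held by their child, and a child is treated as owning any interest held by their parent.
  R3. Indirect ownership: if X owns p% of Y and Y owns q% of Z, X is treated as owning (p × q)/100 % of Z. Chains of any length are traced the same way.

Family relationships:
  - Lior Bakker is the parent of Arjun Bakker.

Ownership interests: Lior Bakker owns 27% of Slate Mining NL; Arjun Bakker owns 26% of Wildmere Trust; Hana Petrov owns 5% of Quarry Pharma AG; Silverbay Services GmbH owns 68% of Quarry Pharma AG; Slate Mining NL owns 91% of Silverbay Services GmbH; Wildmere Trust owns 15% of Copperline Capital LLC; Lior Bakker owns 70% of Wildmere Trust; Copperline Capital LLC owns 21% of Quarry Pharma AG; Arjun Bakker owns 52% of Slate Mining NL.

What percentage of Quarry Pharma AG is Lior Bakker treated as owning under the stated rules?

By parent–child attribution (R2), Lior Bakker is treated as also owning Arjun Bakker's interest in Slate Mining NL, giving 27% + 52% = 79%.
By parent–child attribution (R2), Lior Bakker is treated as also owning Arjun Bakker's interest in Wildmere Trust, giving 70% + 26% = 96%.
Chain via Slate Mining NL → Silverbay Services GmbH (R3): 79% × 91% × 68% = 48.8852% of Quarry Pharma AG.
Chain via Wildmere Trust → Copperline Capital LLC (R3): 96% × 15% × 21% = 3.024% of Quarry Pharma AG.
Aggregating (R1): 48.8852% + 3.024% = 51.9092%.

51.9092%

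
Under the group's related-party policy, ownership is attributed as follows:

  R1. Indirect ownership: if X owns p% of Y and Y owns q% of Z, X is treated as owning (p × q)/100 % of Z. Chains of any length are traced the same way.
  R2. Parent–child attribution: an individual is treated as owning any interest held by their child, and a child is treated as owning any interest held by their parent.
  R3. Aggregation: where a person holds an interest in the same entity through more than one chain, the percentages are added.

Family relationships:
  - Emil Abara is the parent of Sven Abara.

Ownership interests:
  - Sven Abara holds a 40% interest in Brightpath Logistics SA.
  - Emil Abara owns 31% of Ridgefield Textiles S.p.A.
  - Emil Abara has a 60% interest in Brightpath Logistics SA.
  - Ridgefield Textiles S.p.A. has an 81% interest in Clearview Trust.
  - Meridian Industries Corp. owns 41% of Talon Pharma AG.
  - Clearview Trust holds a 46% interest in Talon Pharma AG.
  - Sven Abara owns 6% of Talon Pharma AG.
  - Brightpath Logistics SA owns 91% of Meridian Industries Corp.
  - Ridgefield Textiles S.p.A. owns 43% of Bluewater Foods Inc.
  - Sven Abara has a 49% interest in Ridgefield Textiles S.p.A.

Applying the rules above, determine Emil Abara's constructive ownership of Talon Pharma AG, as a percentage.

By parent–child attribution (R2), Emil Abara is treated as also owning Sven Abara's interest in Brightpath Logistics SA, giving 60% + 40% = 100%.
By parent–child attribution (R2), Emil Abara is treated as also owning Sven Abara's interest in Ridgefield Textiles S.p.A, giving 31% + 49% = 80%.
By parent–child attribution (R2), Emil Abara is treated as owning Sven Abara's 6% interest in Talon Pharma AG.
Chain via Brightpath Logistics SA → Meridian Industries Corp. (R1): 100% × 91% × 41% = 37.31% of Talon Pharma AG.
Chain via Ridgefield Textiles S.p.A. → Clearview Trust (R1): 80% × 81% × 46% = 29.808% of Talon Pharma AG.
Direct interest in Talon Pharma AG: 6%.
Aggregating (R3): 37.31% + 29.808% + 6% = 73.118%.

73.118%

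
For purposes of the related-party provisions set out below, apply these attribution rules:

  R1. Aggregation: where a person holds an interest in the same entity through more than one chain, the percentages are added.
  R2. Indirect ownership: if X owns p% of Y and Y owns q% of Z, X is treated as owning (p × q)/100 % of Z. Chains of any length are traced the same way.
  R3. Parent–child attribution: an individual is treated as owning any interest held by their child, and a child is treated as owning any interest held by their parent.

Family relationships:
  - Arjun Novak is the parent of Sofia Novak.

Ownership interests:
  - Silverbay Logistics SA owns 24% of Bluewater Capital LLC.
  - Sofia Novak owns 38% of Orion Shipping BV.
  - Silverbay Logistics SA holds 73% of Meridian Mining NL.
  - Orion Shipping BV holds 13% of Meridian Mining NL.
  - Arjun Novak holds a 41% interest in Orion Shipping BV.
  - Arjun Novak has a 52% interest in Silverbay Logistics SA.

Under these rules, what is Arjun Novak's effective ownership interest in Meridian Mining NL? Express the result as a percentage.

By parent–child attribution (R3), Arjun Novak is treated as also owning Sofia Novak's interest in Orion Shipping BV, giving 41% + 38% = 79%.
Chain via Orion Shipping BV (R2): 79% × 13% = 10.27% of Meridian Mining NL.
Chain via Silverbay Logistics SA (R2): 52% × 73% = 37.96% of Meridian Mining NL.
Aggregating (R1): 10.27% + 37.96% = 48.23%.

48.23%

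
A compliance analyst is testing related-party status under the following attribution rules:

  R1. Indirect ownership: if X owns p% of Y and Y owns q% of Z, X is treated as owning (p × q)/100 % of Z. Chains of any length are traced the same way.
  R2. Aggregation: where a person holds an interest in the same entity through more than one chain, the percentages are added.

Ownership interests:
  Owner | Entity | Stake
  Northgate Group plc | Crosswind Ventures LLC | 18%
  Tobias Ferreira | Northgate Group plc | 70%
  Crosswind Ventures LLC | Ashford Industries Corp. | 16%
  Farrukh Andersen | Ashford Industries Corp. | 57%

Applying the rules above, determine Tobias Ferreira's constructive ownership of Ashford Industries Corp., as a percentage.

2.016%

Chain via Northgate Group plc → Crosswind Ventures LLC (R1): 70% × 18% × 16% = 2.016% of Ashford Industries Corp.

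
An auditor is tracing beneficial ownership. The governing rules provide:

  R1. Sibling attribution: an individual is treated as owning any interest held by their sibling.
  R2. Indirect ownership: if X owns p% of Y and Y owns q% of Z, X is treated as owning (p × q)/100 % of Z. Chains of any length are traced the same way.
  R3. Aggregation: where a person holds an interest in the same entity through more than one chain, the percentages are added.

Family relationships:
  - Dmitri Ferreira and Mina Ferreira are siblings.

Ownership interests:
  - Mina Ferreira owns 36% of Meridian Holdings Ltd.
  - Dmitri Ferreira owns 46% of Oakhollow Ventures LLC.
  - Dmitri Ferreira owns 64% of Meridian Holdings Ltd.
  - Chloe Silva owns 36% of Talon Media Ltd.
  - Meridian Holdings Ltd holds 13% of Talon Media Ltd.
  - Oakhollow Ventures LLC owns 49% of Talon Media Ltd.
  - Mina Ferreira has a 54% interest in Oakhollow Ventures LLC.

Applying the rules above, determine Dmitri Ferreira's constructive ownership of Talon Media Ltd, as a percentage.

62%

By sibling attribution (R1), Dmitri Ferreira is treated as also owning Mina Ferreira's interest in Oakhollow Ventures LLC, giving 46% + 54% = 100%.
By sibling attribution (R1), Dmitri Ferreira is treated as also owning Mina Ferreira's interest in Meridian Holdings Ltd, giving 64% + 36% = 100%.
Chain via Oakhollow Ventures LLC (R2): 100% × 49% = 49% of Talon Media Ltd.
Chain via Meridian Holdings Ltd (R2): 100% × 13% = 13% of Talon Media Ltd.
Aggregating (R3): 49% + 13% = 62%.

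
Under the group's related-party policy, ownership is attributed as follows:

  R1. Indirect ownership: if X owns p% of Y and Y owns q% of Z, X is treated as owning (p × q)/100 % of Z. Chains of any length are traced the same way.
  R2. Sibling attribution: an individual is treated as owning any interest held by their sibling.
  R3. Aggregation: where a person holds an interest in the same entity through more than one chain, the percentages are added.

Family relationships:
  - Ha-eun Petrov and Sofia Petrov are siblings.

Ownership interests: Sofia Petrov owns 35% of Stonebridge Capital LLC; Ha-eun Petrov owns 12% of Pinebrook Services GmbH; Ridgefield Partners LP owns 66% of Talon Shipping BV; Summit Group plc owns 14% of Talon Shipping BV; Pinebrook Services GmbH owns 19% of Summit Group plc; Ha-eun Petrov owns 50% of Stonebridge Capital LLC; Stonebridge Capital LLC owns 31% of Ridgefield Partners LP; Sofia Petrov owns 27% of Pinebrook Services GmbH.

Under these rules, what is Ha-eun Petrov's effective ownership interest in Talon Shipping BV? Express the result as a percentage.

18.4284%

By sibling attribution (R2), Ha-eun Petrov is treated as also owning Sofia Petrov's interest in Stonebridge Capital LLC, giving 50% + 35% = 85%.
By sibling attribution (R2), Ha-eun Petrov is treated as also owning Sofia Petrov's interest in Pinebrook Services GmbH, giving 12% + 27% = 39%.
Chain via Stonebridge Capital LLC → Ridgefield Partners LP (R1): 85% × 31% × 66% = 17.391% of Talon Shipping BV.
Chain via Pinebrook Services GmbH → Summit Group plc (R1): 39% × 19% × 14% = 1.0374% of Talon Shipping BV.
Aggregating (R3): 17.391% + 1.0374% = 18.4284%.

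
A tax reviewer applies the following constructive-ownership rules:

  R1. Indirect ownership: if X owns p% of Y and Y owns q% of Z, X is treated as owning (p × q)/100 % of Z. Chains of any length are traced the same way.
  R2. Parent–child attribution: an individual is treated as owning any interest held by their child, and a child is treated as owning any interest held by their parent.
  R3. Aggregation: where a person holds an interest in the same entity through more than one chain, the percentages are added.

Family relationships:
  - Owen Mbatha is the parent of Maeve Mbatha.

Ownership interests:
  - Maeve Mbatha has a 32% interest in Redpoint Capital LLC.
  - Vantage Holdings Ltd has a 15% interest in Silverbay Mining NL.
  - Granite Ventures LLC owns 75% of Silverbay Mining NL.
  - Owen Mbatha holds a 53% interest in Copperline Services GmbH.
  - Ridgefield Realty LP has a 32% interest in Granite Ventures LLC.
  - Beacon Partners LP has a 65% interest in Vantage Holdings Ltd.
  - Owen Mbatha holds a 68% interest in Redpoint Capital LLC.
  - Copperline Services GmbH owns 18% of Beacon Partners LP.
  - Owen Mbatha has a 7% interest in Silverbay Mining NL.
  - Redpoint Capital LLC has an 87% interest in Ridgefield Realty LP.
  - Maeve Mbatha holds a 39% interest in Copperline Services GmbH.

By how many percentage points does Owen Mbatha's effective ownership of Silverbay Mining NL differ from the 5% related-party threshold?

24.4946

By parent–child attribution (R2), Owen Mbatha is treated as also owning Maeve Mbatha's interest in Copperline Services GmbH, giving 53% + 39% = 92%.
By parent–child attribution (R2), Owen Mbatha is treated as also owning Maeve Mbatha's interest in Redpoint Capital LLC, giving 68% + 32% = 100%.
Chain via Copperline Services GmbH → Beacon Partners LP → Vantage Holdings Ltd (R1): 92% × 18% × 65% × 15% = 1.6146% of Silverbay Mining NL.
Chain via Redpoint Capital LLC → Ridgefield Realty LP → Granite Ventures LLC (R1): 100% × 87% × 32% × 75% = 20.88% of Silverbay Mining NL.
Direct interest in Silverbay Mining NL: 7%.
Aggregating (R3): 1.6146% + 20.88% + 7% = 29.4946%.
29.4946% exceeds the 5% threshold by 24.4946 percentage points.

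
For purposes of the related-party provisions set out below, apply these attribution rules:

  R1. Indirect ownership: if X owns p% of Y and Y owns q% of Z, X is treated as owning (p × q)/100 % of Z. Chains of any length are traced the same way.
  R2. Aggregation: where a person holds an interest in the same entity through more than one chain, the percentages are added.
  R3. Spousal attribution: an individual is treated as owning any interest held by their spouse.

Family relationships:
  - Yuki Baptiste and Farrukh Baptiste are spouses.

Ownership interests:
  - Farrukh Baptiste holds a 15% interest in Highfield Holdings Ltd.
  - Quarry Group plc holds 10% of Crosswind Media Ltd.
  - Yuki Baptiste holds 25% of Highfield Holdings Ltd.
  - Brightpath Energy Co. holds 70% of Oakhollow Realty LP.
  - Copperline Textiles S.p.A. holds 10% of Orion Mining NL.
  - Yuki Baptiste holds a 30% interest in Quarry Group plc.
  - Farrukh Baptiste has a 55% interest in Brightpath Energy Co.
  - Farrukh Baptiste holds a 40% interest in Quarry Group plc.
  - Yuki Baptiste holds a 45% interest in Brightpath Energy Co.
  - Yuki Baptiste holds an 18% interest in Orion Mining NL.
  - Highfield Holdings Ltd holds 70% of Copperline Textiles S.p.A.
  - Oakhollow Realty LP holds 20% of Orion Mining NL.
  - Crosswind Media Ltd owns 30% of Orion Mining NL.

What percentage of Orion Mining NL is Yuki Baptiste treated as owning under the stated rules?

36.9%

By spousal attribution (R3), Yuki Baptiste is treated as also owning Farrukh Baptiste's interest in Quarry Group plc, giving 30% + 40% = 70%.
By spousal attribution (R3), Yuki Baptiste is treated as also owning Farrukh Baptiste's interest in Brightpath Energy Co, giving 45% + 55% = 100%.
By spousal attribution (R3), Yuki Baptiste is treated as also owning Farrukh Baptiste's interest in Highfield Holdings Ltd, giving 25% + 15% = 40%.
Chain via Quarry Group plc → Crosswind Media Ltd (R1): 70% × 10% × 30% = 2.1% of Orion Mining NL.
Chain via Brightpath Energy Co. → Oakhollow Realty LP (R1): 100% × 70% × 20% = 14% of Orion Mining NL.
Chain via Highfield Holdings Ltd → Copperline Textiles S.p.A. (R1): 40% × 70% × 10% = 2.8% of Orion Mining NL.
Direct interest in Orion Mining NL: 18%.
Aggregating (R2): 2.1% + 14% + 2.8% + 18% = 36.9%.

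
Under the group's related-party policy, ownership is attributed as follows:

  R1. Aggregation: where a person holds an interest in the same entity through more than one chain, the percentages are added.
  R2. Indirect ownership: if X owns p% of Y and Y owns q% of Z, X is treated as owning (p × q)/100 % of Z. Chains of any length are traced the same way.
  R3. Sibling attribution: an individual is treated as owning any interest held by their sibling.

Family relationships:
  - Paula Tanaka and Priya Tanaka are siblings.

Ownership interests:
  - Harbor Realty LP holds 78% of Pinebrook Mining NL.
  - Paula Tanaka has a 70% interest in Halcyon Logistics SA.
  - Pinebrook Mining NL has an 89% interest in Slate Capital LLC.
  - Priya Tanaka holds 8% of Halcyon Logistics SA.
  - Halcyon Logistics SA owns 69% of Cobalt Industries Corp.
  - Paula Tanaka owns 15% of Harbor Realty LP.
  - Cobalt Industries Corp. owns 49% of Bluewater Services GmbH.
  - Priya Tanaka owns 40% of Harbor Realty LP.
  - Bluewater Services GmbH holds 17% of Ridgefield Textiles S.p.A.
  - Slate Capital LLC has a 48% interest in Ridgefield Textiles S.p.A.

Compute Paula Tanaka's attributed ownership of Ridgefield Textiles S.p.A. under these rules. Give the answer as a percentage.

By sibling attribution (R3), Paula Tanaka is treated as also owning Priya Tanaka's interest in Halcyon Logistics SA, giving 70% + 8% = 78%.
By sibling attribution (R3), Paula Tanaka is treated as also owning Priya Tanaka's interest in Harbor Realty LP, giving 15% + 40% = 55%.
Chain via Halcyon Logistics SA → Cobalt Industries Corp. → Bluewater Services GmbH (R2): 78% × 69% × 49% × 17% = 4.483206% of Ridgefield Textiles S.p.A.
Chain via Harbor Realty LP → Pinebrook Mining NL → Slate Capital LLC (R2): 55% × 78% × 89% × 48% = 18.32688% of Ridgefield Textiles S.p.A.
Aggregating (R1): 4.483206% + 18.32688% = 22.810086%.

22.810086%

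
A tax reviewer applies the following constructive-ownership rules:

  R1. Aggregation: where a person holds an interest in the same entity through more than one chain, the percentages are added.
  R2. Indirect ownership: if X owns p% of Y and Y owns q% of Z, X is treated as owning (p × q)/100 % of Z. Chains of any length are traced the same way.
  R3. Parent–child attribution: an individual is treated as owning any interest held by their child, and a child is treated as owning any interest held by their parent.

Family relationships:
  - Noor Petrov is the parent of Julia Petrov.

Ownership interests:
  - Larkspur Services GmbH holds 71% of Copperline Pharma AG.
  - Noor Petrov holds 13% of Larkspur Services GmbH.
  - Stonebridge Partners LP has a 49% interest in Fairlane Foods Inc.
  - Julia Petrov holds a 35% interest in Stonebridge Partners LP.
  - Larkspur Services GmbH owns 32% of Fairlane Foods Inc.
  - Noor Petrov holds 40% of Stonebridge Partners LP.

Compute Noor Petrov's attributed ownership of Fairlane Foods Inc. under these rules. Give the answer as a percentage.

40.91%

By parent–child attribution (R3), Noor Petrov is treated as also owning Julia Petrov's interest in Stonebridge Partners LP, giving 40% + 35% = 75%.
Chain via Larkspur Services GmbH (R2): 13% × 32% = 4.16% of Fairlane Foods Inc.
Chain via Stonebridge Partners LP (R2): 75% × 49% = 36.75% of Fairlane Foods Inc.
Aggregating (R1): 4.16% + 36.75% = 40.91%.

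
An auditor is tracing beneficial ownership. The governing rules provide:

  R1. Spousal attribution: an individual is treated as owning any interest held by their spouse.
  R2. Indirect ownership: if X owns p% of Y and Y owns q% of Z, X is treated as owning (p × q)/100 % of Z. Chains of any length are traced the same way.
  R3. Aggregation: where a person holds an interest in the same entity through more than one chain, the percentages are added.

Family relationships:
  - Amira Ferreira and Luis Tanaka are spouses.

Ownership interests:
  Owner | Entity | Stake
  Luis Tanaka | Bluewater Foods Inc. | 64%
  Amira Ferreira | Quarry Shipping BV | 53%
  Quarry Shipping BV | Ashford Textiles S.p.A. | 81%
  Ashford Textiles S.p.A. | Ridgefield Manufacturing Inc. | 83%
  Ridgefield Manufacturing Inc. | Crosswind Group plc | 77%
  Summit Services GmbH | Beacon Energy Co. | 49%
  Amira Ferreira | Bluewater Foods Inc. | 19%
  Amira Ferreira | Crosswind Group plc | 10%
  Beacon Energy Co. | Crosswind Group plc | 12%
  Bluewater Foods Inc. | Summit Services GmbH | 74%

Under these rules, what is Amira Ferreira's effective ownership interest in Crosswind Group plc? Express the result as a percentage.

41.048059%

By spousal attribution (R1), Amira Ferreira is treated as also owning Luis Tanaka's interest in Bluewater Foods Inc, giving 19% + 64% = 83%.
Chain via Bluewater Foods Inc. → Summit Services GmbH → Beacon Energy Co. (R2): 83% × 74% × 49% × 12% = 3.611496% of Crosswind Group plc.
Chain via Quarry Shipping BV → Ashford Textiles S.p.A. → Ridgefield Manufacturing Inc. (R2): 53% × 81% × 83% × 77% = 27.436563% of Crosswind Group plc.
Direct interest in Crosswind Group plc: 10%.
Aggregating (R3): 3.611496% + 27.436563% + 10% = 41.048059%.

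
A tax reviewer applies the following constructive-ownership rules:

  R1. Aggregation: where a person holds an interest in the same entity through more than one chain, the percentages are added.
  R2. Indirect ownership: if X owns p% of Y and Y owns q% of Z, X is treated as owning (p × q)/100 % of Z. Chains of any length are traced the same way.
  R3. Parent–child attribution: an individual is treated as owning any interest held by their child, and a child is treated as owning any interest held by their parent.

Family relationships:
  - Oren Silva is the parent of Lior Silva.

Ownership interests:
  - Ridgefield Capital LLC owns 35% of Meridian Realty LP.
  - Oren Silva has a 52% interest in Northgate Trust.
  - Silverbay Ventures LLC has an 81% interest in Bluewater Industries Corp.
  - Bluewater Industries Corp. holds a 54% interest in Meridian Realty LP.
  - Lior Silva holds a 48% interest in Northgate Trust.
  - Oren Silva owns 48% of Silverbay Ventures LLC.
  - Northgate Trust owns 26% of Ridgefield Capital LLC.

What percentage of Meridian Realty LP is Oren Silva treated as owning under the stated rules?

30.0952%

By parent–child attribution (R3), Oren Silva is treated as also owning Lior Silva's interest in Northgate Trust, giving 52% + 48% = 100%.
Chain via Northgate Trust → Ridgefield Capital LLC (R2): 100% × 26% × 35% = 9.1% of Meridian Realty LP.
Chain via Silverbay Ventures LLC → Bluewater Industries Corp. (R2): 48% × 81% × 54% = 20.9952% of Meridian Realty LP.
Aggregating (R1): 9.1% + 20.9952% = 30.0952%.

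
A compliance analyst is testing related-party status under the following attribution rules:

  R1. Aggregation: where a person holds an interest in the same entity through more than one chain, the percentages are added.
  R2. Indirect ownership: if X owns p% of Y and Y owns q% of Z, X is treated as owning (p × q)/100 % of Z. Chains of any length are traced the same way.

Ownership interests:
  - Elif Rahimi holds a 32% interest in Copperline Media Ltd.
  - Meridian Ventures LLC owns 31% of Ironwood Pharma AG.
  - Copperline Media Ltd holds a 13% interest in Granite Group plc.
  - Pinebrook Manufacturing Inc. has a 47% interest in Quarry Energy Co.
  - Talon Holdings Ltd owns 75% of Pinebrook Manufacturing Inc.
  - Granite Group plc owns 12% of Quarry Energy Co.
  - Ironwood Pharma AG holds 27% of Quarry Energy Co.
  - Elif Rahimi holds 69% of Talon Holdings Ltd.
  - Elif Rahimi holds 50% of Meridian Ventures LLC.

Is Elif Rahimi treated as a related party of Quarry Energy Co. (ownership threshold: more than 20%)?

Chain via Copperline Media Ltd → Granite Group plc (R2): 32% × 13% × 12% = 0.4992% of Quarry Energy Co.
Chain via Talon Holdings Ltd → Pinebrook Manufacturing Inc. (R2): 69% × 75% × 47% = 24.3225% of Quarry Energy Co.
Chain via Meridian Ventures LLC → Ironwood Pharma AG (R2): 50% × 31% × 27% = 4.185% of Quarry Energy Co.
Aggregating (R1): 0.4992% + 24.3225% + 4.185% = 29.0067%.
29.0067% exceeds the 20% threshold, so Elif is a related party to Quarry Energy Co.

Yes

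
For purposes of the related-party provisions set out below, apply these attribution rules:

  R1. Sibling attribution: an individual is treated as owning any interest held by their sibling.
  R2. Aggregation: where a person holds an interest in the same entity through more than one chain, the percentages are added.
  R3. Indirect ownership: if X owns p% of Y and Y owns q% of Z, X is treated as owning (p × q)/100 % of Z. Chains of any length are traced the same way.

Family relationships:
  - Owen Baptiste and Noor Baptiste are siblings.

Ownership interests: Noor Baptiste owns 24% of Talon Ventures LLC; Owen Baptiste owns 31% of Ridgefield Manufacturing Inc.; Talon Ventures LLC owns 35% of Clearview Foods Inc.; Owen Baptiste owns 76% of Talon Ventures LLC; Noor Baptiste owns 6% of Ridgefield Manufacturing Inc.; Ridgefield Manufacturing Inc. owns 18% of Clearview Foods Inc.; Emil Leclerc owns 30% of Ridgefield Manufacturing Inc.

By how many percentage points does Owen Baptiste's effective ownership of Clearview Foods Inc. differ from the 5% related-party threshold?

By sibling attribution (R1), Owen Baptiste is treated as also owning Noor Baptiste's interest in Ridgefield Manufacturing Inc, giving 31% + 6% = 37%.
By sibling attribution (R1), Owen Baptiste is treated as also owning Noor Baptiste's interest in Talon Ventures LLC, giving 76% + 24% = 100%.
Chain via Ridgefield Manufacturing Inc. (R3): 37% × 18% = 6.66% of Clearview Foods Inc.
Chain via Talon Ventures LLC (R3): 100% × 35% = 35% of Clearview Foods Inc.
Aggregating (R2): 6.66% + 35% = 41.66%.
41.66% exceeds the 5% threshold by 36.66 percentage points.

36.66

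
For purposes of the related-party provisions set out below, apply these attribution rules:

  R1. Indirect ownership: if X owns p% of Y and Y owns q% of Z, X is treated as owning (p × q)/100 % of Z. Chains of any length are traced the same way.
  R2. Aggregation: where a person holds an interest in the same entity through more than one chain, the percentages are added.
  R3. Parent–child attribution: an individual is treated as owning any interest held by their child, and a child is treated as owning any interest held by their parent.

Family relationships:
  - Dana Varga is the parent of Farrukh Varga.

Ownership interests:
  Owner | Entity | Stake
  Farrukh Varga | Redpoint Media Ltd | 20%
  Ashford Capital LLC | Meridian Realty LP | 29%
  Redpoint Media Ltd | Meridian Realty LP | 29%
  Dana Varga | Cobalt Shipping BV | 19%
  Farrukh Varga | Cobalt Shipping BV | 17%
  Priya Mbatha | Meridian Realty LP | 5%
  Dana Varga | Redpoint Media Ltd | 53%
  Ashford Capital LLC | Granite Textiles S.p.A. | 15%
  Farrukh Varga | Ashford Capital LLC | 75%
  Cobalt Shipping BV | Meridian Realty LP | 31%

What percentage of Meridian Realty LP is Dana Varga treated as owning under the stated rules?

By parent–child attribution (R3), Dana Varga is treated as also owning Farrukh Varga's interest in Cobalt Shipping BV, giving 19% + 17% = 36%.
By parent–child attribution (R3), Dana Varga is treated as also owning Farrukh Varga's interest in Redpoint Media Ltd, giving 53% + 20% = 73%.
By parent–child attribution (R3), Dana Varga is treated as owning Farrukh Varga's 75% interest in Ashford Capital LLC.
Chain via Cobalt Shipping BV (R1): 36% × 31% = 11.16% of Meridian Realty LP.
Chain via Redpoint Media Ltd (R1): 73% × 29% = 21.17% of Meridian Realty LP.
Chain via Ashford Capital LLC (R1): 75% × 29% = 21.75% of Meridian Realty LP.
Aggregating (R2): 11.16% + 21.17% + 21.75% = 54.08%.

54.08%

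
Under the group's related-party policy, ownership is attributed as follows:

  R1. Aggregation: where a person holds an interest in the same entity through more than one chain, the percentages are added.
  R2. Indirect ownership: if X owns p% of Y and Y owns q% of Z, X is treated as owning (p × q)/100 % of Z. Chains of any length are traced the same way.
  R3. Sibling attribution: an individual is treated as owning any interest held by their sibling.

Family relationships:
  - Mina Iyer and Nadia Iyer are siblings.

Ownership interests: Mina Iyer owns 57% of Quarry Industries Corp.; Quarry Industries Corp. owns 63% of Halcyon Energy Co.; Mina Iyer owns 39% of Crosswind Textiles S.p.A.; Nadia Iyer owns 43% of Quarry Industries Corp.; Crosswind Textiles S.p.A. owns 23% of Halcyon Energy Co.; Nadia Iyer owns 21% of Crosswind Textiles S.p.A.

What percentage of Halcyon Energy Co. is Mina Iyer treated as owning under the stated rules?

76.8%

By sibling attribution (R3), Mina Iyer is treated as also owning Nadia Iyer's interest in Crosswind Textiles S.p.A, giving 39% + 21% = 60%.
By sibling attribution (R3), Mina Iyer is treated as also owning Nadia Iyer's interest in Quarry Industries Corp, giving 57% + 43% = 100%.
Chain via Crosswind Textiles S.p.A. (R2): 60% × 23% = 13.8% of Halcyon Energy Co.
Chain via Quarry Industries Corp. (R2): 100% × 63% = 63% of Halcyon Energy Co.
Aggregating (R1): 13.8% + 63% = 76.8%.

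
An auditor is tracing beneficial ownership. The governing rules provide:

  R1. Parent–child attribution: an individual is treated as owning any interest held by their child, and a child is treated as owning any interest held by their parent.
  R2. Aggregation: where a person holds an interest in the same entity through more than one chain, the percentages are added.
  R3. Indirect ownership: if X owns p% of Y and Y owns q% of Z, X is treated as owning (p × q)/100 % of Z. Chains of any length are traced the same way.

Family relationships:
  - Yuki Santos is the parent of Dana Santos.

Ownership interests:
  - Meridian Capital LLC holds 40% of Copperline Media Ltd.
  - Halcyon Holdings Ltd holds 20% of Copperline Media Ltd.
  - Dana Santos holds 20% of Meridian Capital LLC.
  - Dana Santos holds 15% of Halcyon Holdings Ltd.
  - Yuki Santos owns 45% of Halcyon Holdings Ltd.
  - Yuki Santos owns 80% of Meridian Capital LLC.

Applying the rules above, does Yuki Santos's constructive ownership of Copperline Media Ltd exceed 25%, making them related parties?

By parent–child attribution (R1), Yuki Santos is treated as also owning Dana Santos's interest in Halcyon Holdings Ltd, giving 45% + 15% = 60%.
By parent–child attribution (R1), Yuki Santos is treated as also owning Dana Santos's interest in Meridian Capital LLC, giving 80% + 20% = 100%.
Chain via Halcyon Holdings Ltd (R3): 60% × 20% = 12% of Copperline Media Ltd.
Chain via Meridian Capital LLC (R3): 100% × 40% = 40% of Copperline Media Ltd.
Aggregating (R2): 12% + 40% = 52%.
52% exceeds the 25% threshold, so Yuki is a related party to Copperline Media Ltd.

Yes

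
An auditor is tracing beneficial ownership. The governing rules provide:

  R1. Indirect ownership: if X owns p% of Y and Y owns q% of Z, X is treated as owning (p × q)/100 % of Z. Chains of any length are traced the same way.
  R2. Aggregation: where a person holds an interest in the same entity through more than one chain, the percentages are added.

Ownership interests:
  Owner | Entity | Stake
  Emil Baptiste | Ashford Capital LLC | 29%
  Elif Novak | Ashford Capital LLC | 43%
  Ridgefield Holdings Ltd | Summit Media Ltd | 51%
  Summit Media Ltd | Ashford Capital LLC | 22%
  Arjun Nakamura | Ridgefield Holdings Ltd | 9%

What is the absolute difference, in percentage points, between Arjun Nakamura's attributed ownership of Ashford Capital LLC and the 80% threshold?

Chain via Ridgefield Holdings Ltd → Summit Media Ltd (R1): 9% × 51% × 22% = 1.0098% of Ashford Capital LLC.
1.0098% falls short of the 80% threshold by 78.9902 percentage points.

78.9902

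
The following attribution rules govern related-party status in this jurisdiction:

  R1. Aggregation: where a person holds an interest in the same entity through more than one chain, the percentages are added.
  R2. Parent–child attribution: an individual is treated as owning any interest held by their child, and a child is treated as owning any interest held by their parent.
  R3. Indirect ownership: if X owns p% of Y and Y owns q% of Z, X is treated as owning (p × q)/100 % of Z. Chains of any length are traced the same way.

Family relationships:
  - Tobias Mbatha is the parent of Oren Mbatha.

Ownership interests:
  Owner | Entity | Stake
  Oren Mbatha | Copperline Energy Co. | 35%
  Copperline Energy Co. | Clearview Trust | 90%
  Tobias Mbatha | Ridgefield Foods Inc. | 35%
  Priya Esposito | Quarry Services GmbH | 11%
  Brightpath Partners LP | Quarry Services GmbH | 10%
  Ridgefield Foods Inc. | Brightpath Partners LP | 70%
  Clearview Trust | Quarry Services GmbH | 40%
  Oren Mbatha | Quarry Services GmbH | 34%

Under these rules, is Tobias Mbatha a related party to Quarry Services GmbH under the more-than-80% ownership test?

No

By parent–child attribution (R2), Tobias Mbatha is treated as owning Oren Mbatha's 35% interest in Copperline Energy Co.
By parent–child attribution (R2), Tobias Mbatha is treated as owning Oren Mbatha's 34% interest in Quarry Services GmbH.
Chain via Ridgefield Foods Inc. → Brightpath Partners LP (R3): 35% × 70% × 10% = 2.45% of Quarry Services GmbH.
Chain via Copperline Energy Co. → Clearview Trust (R3): 35% × 90% × 40% = 12.6% of Quarry Services GmbH.
Direct interest in Quarry Services GmbH: 34%.
Aggregating (R1): 2.45% + 12.6% + 34% = 49.05%.
49.05% does not exceed the 80% threshold, so Tobias is not a related party to Quarry Services GmbH.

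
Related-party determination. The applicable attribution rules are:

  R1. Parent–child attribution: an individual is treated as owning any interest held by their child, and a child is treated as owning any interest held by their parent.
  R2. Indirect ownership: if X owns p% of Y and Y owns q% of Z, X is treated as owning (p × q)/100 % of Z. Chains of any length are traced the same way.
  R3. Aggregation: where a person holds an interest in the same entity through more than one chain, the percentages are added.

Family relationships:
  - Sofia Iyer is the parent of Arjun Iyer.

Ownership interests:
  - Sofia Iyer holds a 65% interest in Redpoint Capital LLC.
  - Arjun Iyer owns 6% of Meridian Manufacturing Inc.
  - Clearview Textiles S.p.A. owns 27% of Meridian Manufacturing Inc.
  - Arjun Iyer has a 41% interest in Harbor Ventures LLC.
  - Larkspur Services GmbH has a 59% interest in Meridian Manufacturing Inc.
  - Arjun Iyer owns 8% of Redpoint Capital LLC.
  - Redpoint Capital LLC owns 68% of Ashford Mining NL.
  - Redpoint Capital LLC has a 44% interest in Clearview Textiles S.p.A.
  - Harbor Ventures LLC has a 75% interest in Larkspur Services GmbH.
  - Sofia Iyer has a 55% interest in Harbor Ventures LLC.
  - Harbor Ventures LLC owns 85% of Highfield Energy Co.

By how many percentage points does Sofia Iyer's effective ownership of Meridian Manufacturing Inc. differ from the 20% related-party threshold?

By parent–child attribution (R1), Sofia Iyer is treated as also owning Arjun Iyer's interest in Harbor Ventures LLC, giving 55% + 41% = 96%.
By parent–child attribution (R1), Sofia Iyer is treated as also owning Arjun Iyer's interest in Redpoint Capital LLC, giving 65% + 8% = 73%.
By parent–child attribution (R1), Sofia Iyer is treated as owning Arjun Iyer's 6% interest in Meridian Manufacturing Inc.
Chain via Harbor Ventures LLC → Larkspur Services GmbH (R2): 96% × 75% × 59% = 42.48% of Meridian Manufacturing Inc.
Chain via Redpoint Capital LLC → Clearview Textiles S.p.A. (R2): 73% × 44% × 27% = 8.6724% of Meridian Manufacturing Inc.
Direct interest in Meridian Manufacturing Inc: 6%.
Aggregating (R3): 42.48% + 8.6724% + 6% = 57.1524%.
57.1524% exceeds the 20% threshold by 37.1524 percentage points.

37.1524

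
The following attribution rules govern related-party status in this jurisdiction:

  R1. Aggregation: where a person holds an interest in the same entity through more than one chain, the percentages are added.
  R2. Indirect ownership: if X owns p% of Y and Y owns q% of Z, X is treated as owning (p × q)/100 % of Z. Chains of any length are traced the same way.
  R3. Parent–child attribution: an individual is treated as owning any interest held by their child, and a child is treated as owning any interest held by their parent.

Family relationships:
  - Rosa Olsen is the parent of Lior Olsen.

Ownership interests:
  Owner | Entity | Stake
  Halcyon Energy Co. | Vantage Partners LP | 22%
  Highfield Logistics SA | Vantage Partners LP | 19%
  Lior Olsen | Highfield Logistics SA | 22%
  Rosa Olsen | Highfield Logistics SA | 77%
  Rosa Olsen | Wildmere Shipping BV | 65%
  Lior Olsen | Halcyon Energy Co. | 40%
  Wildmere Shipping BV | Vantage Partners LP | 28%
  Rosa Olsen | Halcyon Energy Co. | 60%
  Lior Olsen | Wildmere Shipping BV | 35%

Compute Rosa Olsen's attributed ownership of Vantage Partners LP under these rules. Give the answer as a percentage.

By parent–child attribution (R3), Rosa Olsen is treated as also owning Lior Olsen's interest in Halcyon Energy Co, giving 60% + 40% = 100%.
By parent–child attribution (R3), Rosa Olsen is treated as also owning Lior Olsen's interest in Wildmere Shipping BV, giving 65% + 35% = 100%.
By parent–child attribution (R3), Rosa Olsen is treated as also owning Lior Olsen's interest in Highfield Logistics SA, giving 77% + 22% = 99%.
Chain via Halcyon Energy Co. (R2): 100% × 22% = 22% of Vantage Partners LP.
Chain via Wildmere Shipping BV (R2): 100% × 28% = 28% of Vantage Partners LP.
Chain via Highfield Logistics SA (R2): 99% × 19% = 18.81% of Vantage Partners LP.
Aggregating (R1): 22% + 28% + 18.81% = 68.81%.

68.81%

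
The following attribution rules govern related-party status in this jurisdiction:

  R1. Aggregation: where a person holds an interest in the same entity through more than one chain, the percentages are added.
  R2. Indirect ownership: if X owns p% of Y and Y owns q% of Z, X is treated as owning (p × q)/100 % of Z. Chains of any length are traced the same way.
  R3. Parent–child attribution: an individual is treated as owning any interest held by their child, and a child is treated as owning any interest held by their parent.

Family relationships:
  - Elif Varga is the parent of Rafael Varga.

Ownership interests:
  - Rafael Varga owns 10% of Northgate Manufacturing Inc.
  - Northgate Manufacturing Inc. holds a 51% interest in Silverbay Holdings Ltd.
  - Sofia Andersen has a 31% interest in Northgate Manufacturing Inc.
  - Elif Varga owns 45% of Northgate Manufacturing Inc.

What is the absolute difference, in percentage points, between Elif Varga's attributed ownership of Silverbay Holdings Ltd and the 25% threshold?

3.05

By parent–child attribution (R3), Elif Varga is treated as also owning Rafael Varga's interest in Northgate Manufacturing Inc, giving 45% + 10% = 55%.
Chain via Northgate Manufacturing Inc. (R2): 55% × 51% = 28.05% of Silverbay Holdings Ltd.
28.05% exceeds the 25% threshold by 3.05 percentage points.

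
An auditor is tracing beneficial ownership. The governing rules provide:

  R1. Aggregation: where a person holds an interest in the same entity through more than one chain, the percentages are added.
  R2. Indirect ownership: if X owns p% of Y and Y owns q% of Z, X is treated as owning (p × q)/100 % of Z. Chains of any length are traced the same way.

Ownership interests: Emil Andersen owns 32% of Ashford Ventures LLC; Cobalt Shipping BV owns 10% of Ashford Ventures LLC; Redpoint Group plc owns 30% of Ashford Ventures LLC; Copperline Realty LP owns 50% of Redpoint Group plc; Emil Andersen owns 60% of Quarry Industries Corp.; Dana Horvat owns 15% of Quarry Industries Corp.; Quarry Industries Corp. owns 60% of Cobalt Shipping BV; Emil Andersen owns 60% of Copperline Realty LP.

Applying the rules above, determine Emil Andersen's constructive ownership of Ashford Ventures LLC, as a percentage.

Chain via Quarry Industries Corp. → Cobalt Shipping BV (R2): 60% × 60% × 10% = 3.6% of Ashford Ventures LLC.
Chain via Copperline Realty LP → Redpoint Group plc (R2): 60% × 50% × 30% = 9% of Ashford Ventures LLC.
Direct interest in Ashford Ventures LLC: 32%.
Aggregating (R1): 3.6% + 9% + 32% = 44.6%.

44.6%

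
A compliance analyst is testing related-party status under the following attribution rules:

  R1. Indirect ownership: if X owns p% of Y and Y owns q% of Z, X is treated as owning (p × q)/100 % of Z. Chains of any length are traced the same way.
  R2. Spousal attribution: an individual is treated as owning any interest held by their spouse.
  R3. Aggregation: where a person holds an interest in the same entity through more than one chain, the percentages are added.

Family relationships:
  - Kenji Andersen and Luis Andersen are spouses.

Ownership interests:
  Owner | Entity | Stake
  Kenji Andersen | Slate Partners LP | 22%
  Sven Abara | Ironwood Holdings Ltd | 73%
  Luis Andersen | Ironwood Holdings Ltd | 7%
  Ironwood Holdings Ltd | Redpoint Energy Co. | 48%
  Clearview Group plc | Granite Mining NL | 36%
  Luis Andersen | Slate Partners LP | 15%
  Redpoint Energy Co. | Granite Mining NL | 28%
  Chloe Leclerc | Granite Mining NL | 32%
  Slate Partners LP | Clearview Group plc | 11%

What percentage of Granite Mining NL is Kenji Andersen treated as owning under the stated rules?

By spousal attribution (R2), Kenji Andersen is treated as also owning Luis Andersen's interest in Slate Partners LP, giving 22% + 15% = 37%.
By spousal attribution (R2), Kenji Andersen is treated as owning Luis Andersen's 7% interest in Ironwood Holdings Ltd.
Chain via Slate Partners LP → Clearview Group plc (R1): 37% × 11% × 36% = 1.4652% of Granite Mining NL.
Chain via Ironwood Holdings Ltd → Redpoint Energy Co. (R1): 7% × 48% × 28% = 0.9408% of Granite Mining NL.
Aggregating (R3): 1.4652% + 0.9408% = 2.406%.

2.406%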